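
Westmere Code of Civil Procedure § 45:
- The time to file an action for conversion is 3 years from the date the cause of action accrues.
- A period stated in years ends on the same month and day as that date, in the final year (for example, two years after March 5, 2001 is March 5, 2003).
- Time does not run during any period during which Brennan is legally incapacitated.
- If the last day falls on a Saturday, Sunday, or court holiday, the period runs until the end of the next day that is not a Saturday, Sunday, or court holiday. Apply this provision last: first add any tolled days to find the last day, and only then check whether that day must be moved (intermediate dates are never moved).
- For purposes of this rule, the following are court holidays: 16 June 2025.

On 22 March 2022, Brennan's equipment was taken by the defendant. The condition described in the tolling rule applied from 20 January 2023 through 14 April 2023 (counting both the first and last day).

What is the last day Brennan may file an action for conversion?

3 years after 22 March 2022 is March 22, 2025.
From January 20, 2023 through April 14, 2023 inclusive is 85 days; tolling adds 85 days: March 22, 2025 + 85 days = June 15, 2025.
June 15, 2025 is Sunday; June 16, 2025 is a listed holiday. The next qualifying day is June 17, 2025.

June 17, 2025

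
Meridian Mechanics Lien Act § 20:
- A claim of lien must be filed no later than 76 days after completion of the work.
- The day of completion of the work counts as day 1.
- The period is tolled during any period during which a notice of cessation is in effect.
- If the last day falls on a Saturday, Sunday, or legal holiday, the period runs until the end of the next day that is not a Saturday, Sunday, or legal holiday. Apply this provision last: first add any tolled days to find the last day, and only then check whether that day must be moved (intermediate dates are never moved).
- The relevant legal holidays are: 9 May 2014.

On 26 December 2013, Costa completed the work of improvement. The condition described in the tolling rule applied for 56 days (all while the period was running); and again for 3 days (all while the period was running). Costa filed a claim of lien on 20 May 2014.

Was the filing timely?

No

Counting 26 December 2013 as day 1, day 76 is March 11, 2014.
Tolling adds 56 days: March 11, 2014 + 56 days = May 6, 2014.
Tolling adds 3 days: May 6, 2014 + 3 days = May 9, 2014.
May 9, 2014 is a listed holiday; May 10, 2014 is Saturday; May 11, 2014 is Sunday. The next qualifying day is May 12, 2014.
The deadline is May 12, 2014; the filing on May 20, 2014 is after that date.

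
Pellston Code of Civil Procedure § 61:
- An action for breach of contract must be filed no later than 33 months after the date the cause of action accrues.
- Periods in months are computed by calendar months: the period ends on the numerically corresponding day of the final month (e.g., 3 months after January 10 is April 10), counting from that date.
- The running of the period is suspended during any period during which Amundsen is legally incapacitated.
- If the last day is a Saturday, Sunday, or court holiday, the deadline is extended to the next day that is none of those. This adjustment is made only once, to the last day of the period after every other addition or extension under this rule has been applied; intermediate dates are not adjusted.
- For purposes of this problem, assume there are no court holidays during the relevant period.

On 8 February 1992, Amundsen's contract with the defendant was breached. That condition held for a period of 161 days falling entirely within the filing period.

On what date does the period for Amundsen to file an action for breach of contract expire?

April 18, 1995

33 months after 8 February 1992 is November 8, 1994.
Tolling adds 161 days: November 8, 1994 + 161 days = April 18, 1995.
April 18, 1995 is a Tuesday and not a court holiday, so no extension applies.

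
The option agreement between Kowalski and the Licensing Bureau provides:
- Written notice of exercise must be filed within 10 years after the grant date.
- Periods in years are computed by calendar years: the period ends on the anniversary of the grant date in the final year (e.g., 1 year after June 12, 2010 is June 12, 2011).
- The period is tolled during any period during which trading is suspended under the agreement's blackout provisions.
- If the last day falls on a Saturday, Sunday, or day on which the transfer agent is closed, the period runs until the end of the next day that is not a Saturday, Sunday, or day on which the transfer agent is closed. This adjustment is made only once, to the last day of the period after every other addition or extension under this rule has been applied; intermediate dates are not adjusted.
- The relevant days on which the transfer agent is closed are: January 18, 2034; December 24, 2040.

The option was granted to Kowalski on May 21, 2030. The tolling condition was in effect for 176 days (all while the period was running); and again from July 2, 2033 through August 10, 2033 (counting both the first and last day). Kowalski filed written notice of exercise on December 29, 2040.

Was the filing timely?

10 years after May 21, 2030 is May 21, 2040.
Tolling adds 176 days: May 21, 2040 + 176 days = November 13, 2040.
From July 2, 2033 through August 10, 2033 inclusive is 40 days; tolling adds 40 days: November 13, 2040 + 40 days = December 23, 2040.
December 23, 2040 is Sunday; December 24, 2040 is a listed holiday. The next qualifying day is December 25, 2040.
The deadline is December 25, 2040; the filing on December 29, 2040 is after that date.

No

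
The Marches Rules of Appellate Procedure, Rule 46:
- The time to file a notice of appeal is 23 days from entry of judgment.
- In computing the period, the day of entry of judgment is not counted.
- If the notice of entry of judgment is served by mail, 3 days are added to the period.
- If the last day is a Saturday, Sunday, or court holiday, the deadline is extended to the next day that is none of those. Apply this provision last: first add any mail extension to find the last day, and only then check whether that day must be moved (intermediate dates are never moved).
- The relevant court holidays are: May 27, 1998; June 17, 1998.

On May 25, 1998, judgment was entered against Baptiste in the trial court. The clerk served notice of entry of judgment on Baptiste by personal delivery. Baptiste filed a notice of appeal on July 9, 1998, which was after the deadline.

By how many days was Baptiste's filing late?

21 days

23 days after May 25, 1998 is June 17, 1998.
Service was not by mail, so no mail extension applies.
June 17, 1998 is a listed holiday. The next qualifying day is June 18, 1998.
The deadline is June 18, 1998; from June 18, 1998 to July 9, 1998 is 21 days.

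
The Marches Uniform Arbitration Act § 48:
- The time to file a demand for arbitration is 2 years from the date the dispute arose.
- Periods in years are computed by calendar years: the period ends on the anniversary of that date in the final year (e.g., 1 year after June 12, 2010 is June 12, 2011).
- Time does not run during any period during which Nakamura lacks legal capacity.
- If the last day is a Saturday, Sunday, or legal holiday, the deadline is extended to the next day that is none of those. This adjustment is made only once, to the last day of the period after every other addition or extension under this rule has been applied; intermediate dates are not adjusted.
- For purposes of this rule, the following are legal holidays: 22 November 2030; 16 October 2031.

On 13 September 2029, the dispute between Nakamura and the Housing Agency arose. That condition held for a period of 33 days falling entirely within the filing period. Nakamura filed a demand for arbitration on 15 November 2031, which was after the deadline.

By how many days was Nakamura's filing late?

2 years after 13 September 2029 is September 13, 2031.
Tolling adds 33 days: September 13, 2031 + 33 days = October 16, 2031.
October 16, 2031 is a listed holiday. The next qualifying day is October 17, 2031.
The deadline is October 17, 2031; from October 17, 2031 to November 15, 2031 is 29 days.

29 days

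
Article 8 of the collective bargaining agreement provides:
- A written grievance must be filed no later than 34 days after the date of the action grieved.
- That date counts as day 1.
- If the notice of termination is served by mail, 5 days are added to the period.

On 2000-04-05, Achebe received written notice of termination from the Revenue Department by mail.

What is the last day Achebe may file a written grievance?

Counting 2000-04-05 as day 1, day 34 is May 8, 2000.
Service was by mail, adding 5 days: May 8, 2000 + 5 days = May 13, 2000.

May 13, 2000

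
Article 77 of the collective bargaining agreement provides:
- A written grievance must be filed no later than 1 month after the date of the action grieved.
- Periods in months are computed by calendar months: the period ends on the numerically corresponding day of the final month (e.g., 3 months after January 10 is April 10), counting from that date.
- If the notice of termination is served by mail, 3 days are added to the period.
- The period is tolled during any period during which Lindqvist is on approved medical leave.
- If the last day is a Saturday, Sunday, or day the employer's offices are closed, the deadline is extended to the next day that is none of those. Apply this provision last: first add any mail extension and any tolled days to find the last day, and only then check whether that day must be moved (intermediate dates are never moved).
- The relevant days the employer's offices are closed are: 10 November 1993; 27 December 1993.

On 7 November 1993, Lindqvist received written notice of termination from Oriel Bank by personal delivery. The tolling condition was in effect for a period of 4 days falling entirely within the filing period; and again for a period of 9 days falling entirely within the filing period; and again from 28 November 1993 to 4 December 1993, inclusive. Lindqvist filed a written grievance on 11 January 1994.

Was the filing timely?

1 month after 7 November 1993 is December 7, 1993.
Service was not by mail, so no mail extension applies.
Tolling adds 4 days: December 7, 1993 + 4 days = December 11, 1993.
Tolling adds 9 days: December 11, 1993 + 9 days = December 20, 1993.
From November 28, 1993 through December 4, 1993 inclusive is 7 days; tolling adds 7 days: December 20, 1993 + 7 days = December 27, 1993.
December 27, 1993 is a listed holiday. The next qualifying day is December 28, 1993.
The deadline is December 28, 1993; the filing on January 11, 1994 is after that date.

No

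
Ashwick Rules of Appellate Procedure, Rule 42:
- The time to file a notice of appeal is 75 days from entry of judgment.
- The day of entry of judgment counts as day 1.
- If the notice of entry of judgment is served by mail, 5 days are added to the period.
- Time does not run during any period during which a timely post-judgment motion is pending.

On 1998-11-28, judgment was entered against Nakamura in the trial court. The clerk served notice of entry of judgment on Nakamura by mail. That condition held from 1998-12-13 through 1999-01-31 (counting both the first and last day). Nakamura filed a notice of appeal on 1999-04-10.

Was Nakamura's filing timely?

Counting 1998-11-28 as day 1, day 75 is February 10, 1999.
Service was by mail, adding 5 days: February 10, 1999 + 5 days = February 15, 1999.
From December 13, 1998 through January 31, 1999 inclusive is 50 days; tolling adds 50 days: February 15, 1999 + 50 days = April 6, 1999.
The deadline is April 6, 1999; the filing on April 10, 1999 is after that date.

No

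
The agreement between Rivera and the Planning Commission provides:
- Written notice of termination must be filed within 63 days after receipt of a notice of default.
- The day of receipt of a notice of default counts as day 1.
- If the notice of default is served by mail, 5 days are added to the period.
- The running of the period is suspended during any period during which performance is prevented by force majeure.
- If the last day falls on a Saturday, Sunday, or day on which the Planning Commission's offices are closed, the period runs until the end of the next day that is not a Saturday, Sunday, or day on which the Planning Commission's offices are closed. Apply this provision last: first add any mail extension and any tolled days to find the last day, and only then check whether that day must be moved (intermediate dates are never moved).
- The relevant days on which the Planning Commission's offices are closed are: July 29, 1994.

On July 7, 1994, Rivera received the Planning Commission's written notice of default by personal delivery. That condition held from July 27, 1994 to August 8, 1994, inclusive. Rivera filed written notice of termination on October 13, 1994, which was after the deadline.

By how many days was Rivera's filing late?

Counting July 7, 1994 as day 1, day 63 is September 7, 1994.
Service was not by mail, so no mail extension applies.
From July 27, 1994 through August 8, 1994 inclusive is 13 days; tolling adds 13 days: September 7, 1994 + 13 days = September 20, 1994.
September 20, 1994 is a Tuesday and not a day on which the Planning Commission's offices are closed, so no extension applies.
The deadline is September 20, 1994; from September 20, 1994 to October 13, 1994 is 23 days.

23 days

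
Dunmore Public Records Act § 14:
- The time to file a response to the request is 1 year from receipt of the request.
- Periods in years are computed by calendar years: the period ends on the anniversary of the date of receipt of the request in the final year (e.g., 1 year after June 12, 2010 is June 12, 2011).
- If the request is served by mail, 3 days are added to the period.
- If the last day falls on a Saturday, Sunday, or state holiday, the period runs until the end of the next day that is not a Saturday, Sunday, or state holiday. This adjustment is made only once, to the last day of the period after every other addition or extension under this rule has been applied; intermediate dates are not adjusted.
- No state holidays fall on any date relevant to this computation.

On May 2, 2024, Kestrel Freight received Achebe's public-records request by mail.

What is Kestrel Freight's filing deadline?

May 5, 2025

1 year after May 2, 2024 is May 2, 2025.
Service was by mail, adding 3 days: May 2, 2025 + 3 days = May 5, 2025.
May 5, 2025 is a Monday and not a state holiday, so no extension applies.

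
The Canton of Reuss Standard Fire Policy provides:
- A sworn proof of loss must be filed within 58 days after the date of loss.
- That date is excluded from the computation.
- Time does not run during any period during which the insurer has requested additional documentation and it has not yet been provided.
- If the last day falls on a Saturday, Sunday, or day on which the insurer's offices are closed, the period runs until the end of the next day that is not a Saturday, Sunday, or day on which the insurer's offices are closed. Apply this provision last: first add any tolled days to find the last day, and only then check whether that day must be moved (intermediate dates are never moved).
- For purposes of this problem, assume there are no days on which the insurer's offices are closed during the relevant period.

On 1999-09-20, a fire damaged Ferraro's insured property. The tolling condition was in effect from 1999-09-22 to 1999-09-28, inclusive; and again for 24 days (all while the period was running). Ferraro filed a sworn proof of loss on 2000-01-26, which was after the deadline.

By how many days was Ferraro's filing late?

37 days

58 days after 1999-09-20 is November 17, 1999.
From September 22, 1999 through September 28, 1999 inclusive is 7 days; tolling adds 7 days: November 17, 1999 + 7 days = November 24, 1999.
Tolling adds 24 days: November 24, 1999 + 24 days = December 18, 1999.
December 18, 1999 is Saturday; December 19, 1999 is Sunday. The next qualifying day is December 20, 1999.
The deadline is December 20, 1999; from December 20, 1999 to January 26, 2000 is 37 days.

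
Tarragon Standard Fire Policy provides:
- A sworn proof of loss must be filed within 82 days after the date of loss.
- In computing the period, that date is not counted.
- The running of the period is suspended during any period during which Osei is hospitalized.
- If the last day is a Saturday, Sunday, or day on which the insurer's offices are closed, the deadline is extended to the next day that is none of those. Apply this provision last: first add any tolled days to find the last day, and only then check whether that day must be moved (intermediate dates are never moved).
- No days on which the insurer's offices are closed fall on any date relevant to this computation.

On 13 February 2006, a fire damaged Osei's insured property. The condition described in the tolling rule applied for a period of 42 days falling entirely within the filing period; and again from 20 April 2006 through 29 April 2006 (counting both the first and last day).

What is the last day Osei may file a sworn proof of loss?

82 days after 13 February 2006 is May 6, 2006.
Tolling adds 42 days: May 6, 2006 + 42 days = June 17, 2006.
From April 20, 2006 through April 29, 2006 inclusive is 10 days; tolling adds 10 days: June 17, 2006 + 10 days = June 27, 2006.
June 27, 2006 is a Tuesday and not a day on which the insurer's offices are closed, so no extension applies.

June 27, 2006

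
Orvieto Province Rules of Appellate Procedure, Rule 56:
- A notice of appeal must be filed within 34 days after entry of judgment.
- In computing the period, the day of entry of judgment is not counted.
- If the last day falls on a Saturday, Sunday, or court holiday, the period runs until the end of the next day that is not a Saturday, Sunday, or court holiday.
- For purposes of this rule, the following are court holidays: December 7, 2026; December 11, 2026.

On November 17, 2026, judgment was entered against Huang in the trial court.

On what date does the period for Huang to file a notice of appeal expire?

December 21, 2026

34 days after November 17, 2026 is December 21, 2026.
December 21, 2026 is a Monday and not a court holiday, so no extension applies.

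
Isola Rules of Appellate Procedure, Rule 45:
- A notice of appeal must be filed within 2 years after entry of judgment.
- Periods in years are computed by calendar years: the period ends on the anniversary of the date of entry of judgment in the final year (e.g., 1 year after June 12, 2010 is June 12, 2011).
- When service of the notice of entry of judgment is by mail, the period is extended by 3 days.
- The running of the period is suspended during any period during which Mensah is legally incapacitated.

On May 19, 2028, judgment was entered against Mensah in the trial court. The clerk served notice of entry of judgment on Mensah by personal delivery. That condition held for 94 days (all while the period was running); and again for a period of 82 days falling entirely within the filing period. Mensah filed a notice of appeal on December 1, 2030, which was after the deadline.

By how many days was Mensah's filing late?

20 days

2 years after May 19, 2028 is May 19, 2030.
Service was not by mail, so no mail extension applies.
Tolling adds 94 days: May 19, 2030 + 94 days = August 21, 2030.
Tolling adds 82 days: August 21, 2030 + 82 days = November 11, 2030.
The deadline is November 11, 2030; from November 11, 2030 to December 1, 2030 is 20 days.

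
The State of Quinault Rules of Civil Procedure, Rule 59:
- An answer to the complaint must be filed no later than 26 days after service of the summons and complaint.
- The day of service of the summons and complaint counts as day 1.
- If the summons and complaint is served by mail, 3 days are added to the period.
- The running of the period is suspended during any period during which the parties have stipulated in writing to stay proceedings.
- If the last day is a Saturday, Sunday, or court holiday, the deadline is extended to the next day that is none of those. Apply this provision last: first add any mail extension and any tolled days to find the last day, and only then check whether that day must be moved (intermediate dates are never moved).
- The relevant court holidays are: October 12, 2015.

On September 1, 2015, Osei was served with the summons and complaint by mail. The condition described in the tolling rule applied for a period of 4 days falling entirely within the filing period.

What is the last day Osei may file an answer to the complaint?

October 5, 2015

Counting September 1, 2015 as day 1, day 26 is September 26, 2015.
Service was by mail, adding 3 days: September 26, 2015 + 3 days = September 29, 2015.
Tolling adds 4 days: September 29, 2015 + 4 days = October 3, 2015.
October 3, 2015 is Saturday; October 4, 2015 is Sunday. The next qualifying day is October 5, 2015.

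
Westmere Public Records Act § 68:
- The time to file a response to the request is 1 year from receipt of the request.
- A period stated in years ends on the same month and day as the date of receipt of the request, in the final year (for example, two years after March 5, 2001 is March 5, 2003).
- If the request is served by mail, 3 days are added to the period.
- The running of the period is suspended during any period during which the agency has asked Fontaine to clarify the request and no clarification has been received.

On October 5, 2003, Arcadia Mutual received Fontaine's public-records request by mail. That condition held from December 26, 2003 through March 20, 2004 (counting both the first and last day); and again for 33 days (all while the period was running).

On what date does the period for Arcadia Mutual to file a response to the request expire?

1 year after October 5, 2003 is October 5, 2004.
Service was by mail, adding 3 days: October 5, 2004 + 3 days = October 8, 2004.
From December 26, 2003 through March 20, 2004 inclusive is 86 days; tolling adds 86 days: October 8, 2004 + 86 days = January 2, 2005.
Tolling adds 33 days: January 2, 2005 + 33 days = February 4, 2005.

February 4, 2005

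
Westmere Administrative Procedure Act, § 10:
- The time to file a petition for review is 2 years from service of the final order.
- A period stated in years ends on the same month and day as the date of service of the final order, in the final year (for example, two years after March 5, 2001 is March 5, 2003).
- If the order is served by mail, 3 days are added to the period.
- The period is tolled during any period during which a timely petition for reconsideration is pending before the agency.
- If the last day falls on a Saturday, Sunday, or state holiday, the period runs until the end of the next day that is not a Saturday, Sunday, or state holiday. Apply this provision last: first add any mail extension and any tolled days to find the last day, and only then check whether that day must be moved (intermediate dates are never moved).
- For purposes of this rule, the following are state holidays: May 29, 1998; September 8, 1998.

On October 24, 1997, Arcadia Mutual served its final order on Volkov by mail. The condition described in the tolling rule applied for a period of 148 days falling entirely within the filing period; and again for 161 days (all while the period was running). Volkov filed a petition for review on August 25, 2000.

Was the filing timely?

2 years after October 24, 1997 is October 24, 1999.
Service was by mail, adding 3 days: October 24, 1999 + 3 days = October 27, 1999.
Tolling adds 148 days: October 27, 1999 + 148 days = March 23, 2000.
Tolling adds 161 days: March 23, 2000 + 161 days = August 31, 2000.
August 31, 2000 is a Thursday and not a state holiday, so no extension applies.
The deadline is August 31, 2000; the filing on August 25, 2000 is on or before that date.

Yes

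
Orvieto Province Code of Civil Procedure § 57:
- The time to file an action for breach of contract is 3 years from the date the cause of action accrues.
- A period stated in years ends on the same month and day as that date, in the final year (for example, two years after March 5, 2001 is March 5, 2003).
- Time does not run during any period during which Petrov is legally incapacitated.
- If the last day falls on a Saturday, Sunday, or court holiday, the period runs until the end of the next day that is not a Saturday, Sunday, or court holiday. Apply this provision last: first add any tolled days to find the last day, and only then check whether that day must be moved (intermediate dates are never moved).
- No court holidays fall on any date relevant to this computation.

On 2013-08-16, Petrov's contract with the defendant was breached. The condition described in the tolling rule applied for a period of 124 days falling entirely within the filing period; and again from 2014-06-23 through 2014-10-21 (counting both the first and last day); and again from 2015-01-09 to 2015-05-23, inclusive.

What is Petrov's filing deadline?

August 31, 2017

3 years after 2013-08-16 is August 16, 2016.
Tolling adds 124 days: August 16, 2016 + 124 days = December 18, 2016.
From June 23, 2014 through October 21, 2014 inclusive is 121 days; tolling adds 121 days: December 18, 2016 + 121 days = April 18, 2017.
From January 9, 2015 through May 23, 2015 inclusive is 135 days; tolling adds 135 days: April 18, 2017 + 135 days = August 31, 2017.
August 31, 2017 is a Thursday and not a court holiday, so no extension applies.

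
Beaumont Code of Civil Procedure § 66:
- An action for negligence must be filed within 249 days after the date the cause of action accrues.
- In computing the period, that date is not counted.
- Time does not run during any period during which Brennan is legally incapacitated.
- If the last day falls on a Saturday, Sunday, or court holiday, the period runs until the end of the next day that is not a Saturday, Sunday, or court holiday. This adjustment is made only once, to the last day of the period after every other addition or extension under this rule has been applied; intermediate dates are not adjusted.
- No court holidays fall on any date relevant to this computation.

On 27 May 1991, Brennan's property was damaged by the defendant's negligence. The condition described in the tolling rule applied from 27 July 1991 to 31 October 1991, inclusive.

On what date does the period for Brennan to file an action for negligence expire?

249 days after 27 May 1991 is January 31, 1992.
From July 27, 1991 through October 31, 1991 inclusive is 97 days; tolling adds 97 days: January 31, 1992 + 97 days = May 7, 1992.
May 7, 1992 is a Thursday and not a court holiday, so no extension applies.

May 7, 1992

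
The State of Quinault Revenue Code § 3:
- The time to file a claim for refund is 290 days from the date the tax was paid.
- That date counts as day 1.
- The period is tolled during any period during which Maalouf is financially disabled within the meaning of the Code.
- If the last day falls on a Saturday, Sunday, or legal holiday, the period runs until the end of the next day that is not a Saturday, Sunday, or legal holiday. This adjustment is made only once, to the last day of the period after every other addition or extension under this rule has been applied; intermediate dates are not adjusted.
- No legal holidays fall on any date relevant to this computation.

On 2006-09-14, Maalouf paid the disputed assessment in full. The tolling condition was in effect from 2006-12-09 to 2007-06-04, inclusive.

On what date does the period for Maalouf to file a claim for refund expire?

Counting 2006-09-14 as day 1, day 290 is June 30, 2007.
From December 9, 2006 through June 4, 2007 inclusive is 178 days; tolling adds 178 days: June 30, 2007 + 178 days = December 25, 2007.
December 25, 2007 is a Tuesday and not a legal holiday, so no extension applies.

December 25, 2007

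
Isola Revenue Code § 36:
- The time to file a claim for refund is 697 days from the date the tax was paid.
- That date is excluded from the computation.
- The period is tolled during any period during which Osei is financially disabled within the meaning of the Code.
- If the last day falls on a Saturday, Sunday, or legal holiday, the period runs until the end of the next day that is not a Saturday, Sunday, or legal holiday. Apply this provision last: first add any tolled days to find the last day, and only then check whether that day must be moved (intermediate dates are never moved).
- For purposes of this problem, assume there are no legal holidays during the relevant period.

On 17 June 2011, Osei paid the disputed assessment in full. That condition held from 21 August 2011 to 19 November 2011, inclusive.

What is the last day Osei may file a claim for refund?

August 13, 2013

697 days after 17 June 2011 is May 14, 2013.
From August 21, 2011 through November 19, 2011 inclusive is 91 days; tolling adds 91 days: May 14, 2013 + 91 days = August 13, 2013.
August 13, 2013 is a Tuesday and not a legal holiday, so no extension applies.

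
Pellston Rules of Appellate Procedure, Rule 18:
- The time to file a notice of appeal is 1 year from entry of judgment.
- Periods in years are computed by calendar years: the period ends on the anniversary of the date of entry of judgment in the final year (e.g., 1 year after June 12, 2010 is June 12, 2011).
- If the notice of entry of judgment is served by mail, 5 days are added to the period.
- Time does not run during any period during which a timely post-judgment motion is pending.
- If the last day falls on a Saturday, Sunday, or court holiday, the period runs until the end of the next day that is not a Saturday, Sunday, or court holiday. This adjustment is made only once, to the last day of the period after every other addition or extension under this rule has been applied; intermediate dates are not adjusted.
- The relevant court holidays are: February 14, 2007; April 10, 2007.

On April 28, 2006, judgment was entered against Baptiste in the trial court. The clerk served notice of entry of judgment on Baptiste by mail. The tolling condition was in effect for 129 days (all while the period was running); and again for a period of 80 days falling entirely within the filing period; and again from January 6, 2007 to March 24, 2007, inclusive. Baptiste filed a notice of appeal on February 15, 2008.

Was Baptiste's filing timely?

1 year after April 28, 2006 is April 28, 2007.
Service was by mail, adding 5 days: April 28, 2007 + 5 days = May 3, 2007.
Tolling adds 129 days: May 3, 2007 + 129 days = September 9, 2007.
Tolling adds 80 days: September 9, 2007 + 80 days = November 28, 2007.
From January 6, 2007 through March 24, 2007 inclusive is 78 days; tolling adds 78 days: November 28, 2007 + 78 days = February 14, 2008.
February 14, 2008 is a Thursday and not a court holiday, so no extension applies.
The deadline is February 14, 2008; the filing on February 15, 2008 is after that date.

No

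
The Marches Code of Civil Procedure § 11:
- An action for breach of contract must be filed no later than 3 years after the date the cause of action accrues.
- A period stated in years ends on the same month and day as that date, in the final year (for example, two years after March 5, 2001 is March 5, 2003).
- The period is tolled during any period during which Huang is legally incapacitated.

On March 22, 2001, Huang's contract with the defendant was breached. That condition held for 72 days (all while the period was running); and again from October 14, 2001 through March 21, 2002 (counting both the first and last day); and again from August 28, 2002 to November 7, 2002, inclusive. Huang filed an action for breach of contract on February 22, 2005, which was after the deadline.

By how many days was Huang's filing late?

34 days

3 years after March 22, 2001 is March 22, 2004.
Tolling adds 72 days: March 22, 2004 + 72 days = June 2, 2004.
From October 14, 2001 through March 21, 2002 inclusive is 159 days; tolling adds 159 days: June 2, 2004 + 159 days = November 8, 2004.
From August 28, 2002 through November 7, 2002 inclusive is 72 days; tolling adds 72 days: November 8, 2004 + 72 days = January 19, 2005.
The deadline is January 19, 2005; from January 19, 2005 to February 22, 2005 is 34 days.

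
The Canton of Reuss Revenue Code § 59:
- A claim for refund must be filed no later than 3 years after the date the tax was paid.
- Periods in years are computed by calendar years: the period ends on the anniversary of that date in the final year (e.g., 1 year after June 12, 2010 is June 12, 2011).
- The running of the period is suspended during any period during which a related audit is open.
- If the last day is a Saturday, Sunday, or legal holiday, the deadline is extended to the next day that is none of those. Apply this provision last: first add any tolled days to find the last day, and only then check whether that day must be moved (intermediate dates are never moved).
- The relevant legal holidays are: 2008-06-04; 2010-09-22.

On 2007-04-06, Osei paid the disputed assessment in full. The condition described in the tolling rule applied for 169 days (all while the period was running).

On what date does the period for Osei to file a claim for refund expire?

September 23, 2010

3 years after 2007-04-06 is April 6, 2010.
Tolling adds 169 days: April 6, 2010 + 169 days = September 22, 2010.
September 22, 2010 is a listed holiday. The next qualifying day is September 23, 2010.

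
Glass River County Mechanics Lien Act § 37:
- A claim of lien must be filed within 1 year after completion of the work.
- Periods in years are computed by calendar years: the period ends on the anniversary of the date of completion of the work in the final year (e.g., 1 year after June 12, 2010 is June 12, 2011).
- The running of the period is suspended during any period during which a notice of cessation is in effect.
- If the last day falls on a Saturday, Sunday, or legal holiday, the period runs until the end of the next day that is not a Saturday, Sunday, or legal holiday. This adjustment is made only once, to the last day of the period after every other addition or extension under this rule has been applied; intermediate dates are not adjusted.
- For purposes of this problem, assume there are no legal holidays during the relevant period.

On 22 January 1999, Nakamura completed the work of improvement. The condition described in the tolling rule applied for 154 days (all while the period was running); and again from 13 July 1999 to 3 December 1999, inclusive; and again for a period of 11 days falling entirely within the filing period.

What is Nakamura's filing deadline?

1 year after 22 January 1999 is January 22, 2000.
Tolling adds 154 days: January 22, 2000 + 154 days = June 24, 2000.
From July 13, 1999 through December 3, 1999 inclusive is 144 days; tolling adds 144 days: June 24, 2000 + 144 days = November 15, 2000.
Tolling adds 11 days: November 15, 2000 + 11 days = November 26, 2000.
November 26, 2000 is Sunday. The next qualifying day is November 27, 2000.

November 27, 2000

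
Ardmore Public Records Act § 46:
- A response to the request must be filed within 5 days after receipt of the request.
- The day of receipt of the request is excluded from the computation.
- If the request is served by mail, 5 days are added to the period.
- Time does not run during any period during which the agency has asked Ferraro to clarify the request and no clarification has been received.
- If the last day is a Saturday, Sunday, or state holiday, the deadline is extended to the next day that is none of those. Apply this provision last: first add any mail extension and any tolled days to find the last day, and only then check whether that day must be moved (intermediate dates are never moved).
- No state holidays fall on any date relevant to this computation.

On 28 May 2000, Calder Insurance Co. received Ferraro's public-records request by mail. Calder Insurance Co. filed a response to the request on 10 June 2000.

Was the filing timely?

5 days after 28 May 2000 is June 2, 2000.
Service was by mail, adding 5 days: June 2, 2000 + 5 days = June 7, 2000.
June 7, 2000 is a Wednesday and not a state holiday, so no extension applies.
The deadline is June 7, 2000; the filing on June 10, 2000 is after that date.

No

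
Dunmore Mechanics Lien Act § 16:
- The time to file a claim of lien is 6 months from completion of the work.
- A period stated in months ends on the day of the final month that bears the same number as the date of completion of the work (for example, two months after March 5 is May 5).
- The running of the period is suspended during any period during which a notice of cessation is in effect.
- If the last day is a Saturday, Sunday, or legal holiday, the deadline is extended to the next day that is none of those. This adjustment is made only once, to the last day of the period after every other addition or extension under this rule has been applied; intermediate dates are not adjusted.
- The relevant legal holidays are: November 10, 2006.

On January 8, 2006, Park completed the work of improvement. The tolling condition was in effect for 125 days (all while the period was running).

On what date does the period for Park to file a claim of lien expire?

6 months after January 8, 2006 is July 8, 2006.
Tolling adds 125 days: July 8, 2006 + 125 days = November 10, 2006.
November 10, 2006 is a listed holiday; November 11, 2006 is Saturday; November 12, 2006 is Sunday. The next qualifying day is November 13, 2006.

November 13, 2006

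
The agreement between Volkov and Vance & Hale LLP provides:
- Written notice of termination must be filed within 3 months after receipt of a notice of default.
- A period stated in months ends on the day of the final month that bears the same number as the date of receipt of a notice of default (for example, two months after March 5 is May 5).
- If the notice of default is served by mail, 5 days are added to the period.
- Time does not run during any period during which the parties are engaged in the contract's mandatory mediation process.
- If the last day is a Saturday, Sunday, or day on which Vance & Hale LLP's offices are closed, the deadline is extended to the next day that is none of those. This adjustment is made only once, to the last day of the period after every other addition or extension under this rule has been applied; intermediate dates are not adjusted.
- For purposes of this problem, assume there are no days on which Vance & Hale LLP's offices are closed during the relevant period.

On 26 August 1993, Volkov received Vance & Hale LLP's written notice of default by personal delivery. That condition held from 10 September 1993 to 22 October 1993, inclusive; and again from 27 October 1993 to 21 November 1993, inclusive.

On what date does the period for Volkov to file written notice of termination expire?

3 months after 26 August 1993 is November 26, 1993.
Service was not by mail, so no mail extension applies.
From September 10, 1993 through October 22, 1993 inclusive is 43 days; tolling adds 43 days: November 26, 1993 + 43 days = January 8, 1994.
From October 27, 1993 through November 21, 1993 inclusive is 26 days; tolling adds 26 days: January 8, 1994 + 26 days = February 3, 1994.
February 3, 1994 is a Thursday and not a day on which Vance & Hale LLP's offices are closed, so no extension applies.

February 3, 1994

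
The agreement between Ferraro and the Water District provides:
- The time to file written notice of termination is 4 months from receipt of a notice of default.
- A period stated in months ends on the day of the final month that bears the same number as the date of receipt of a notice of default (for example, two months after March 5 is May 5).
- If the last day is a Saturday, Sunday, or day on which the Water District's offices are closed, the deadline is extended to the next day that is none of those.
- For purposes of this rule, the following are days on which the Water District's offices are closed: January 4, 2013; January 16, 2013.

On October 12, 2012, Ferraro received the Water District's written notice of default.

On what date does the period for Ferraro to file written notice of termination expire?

February 12, 2013

4 months after October 12, 2012 is February 12, 2013.
February 12, 2013 is a Tuesday and not a day on which the Water District's offices are closed, so no extension applies.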